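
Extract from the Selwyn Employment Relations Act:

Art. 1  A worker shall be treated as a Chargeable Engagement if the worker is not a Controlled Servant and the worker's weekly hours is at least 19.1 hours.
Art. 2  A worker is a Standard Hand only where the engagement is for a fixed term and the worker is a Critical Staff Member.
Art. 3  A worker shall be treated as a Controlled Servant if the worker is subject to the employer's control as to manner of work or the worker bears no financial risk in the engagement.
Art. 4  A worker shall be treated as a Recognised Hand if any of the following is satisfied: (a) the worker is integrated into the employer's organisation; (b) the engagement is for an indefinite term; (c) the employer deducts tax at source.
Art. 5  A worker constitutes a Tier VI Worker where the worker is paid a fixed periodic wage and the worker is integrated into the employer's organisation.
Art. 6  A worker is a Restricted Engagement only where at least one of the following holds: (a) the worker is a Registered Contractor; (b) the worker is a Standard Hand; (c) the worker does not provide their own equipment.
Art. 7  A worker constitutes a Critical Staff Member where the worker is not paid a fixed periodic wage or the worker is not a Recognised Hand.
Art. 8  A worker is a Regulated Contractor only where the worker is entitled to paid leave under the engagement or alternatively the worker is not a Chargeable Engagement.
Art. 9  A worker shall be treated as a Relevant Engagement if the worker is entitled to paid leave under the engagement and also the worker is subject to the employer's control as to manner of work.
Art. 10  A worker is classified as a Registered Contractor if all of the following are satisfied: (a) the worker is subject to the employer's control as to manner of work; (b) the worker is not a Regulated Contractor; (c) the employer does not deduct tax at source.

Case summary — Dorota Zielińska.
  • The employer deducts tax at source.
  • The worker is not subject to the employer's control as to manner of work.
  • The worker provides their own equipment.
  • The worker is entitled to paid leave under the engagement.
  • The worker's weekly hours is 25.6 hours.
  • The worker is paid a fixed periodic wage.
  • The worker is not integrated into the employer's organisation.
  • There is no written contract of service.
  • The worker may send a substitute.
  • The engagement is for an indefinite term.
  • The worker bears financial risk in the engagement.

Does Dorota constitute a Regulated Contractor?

Yes

Under article 3: the worker is subject to the employer's control as to manner of work? no; or the worker bears no financial risk in the engagement? no. So the worker is not a Controlled Servant.
Under article 1: not a Controlled Servant (article 3)? yes; and worker's weekly hours: 25.6 hours ≥ 19.1 hours? yes. So the worker is a Chargeable Engagement.
Under article 8: the worker is entitled to paid leave under the engagement? yes; or not a Chargeable Engagement (article 1)? no. So the worker is a Regulated Contractor.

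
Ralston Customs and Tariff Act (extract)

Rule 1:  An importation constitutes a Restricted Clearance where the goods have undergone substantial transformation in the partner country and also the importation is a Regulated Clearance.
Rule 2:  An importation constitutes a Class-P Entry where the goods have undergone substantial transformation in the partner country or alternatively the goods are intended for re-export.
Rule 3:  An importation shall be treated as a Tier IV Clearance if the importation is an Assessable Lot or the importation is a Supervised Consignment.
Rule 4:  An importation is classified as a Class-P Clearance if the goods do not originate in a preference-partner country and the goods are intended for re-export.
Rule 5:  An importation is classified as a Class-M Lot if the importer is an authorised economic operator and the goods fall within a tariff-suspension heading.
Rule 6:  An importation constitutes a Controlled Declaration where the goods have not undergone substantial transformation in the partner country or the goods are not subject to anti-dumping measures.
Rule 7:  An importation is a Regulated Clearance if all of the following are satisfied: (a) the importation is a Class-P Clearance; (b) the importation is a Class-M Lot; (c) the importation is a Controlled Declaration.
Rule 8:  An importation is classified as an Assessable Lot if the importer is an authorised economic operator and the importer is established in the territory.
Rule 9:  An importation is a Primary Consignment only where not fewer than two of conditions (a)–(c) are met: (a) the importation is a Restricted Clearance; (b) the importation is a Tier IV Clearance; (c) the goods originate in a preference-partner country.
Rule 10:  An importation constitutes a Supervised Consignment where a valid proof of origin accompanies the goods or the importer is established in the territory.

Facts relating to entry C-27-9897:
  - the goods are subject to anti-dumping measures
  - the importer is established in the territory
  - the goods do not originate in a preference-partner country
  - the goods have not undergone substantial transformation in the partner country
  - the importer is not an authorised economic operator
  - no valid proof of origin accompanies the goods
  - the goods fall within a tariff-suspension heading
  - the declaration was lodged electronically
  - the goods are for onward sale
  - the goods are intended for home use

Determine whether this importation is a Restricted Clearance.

No

Under rule 4: the goods do not originate in a preference-partner country? yes; and the goods are intended for re-export? no. So the importation is not a Class-P Clearance.
Under rule 5: the importer is an authorised economic operator? no; and the goods fall within a tariff-suspension heading? yes. So the importation is not a Class-M Lot.
Under rule 6: the goods have not undergone substantial transformation in the partner country? yes; or the goods are not subject to anti-dumping measures? no. So the importation is a Controlled Declaration.
Under rule 7: Class-P Clearance (rule 4)? no; and Class-M Lot (rule 5)? no; and Controlled Declaration (rule 6)? yes. So the importation is not a Regulated Clearance.
Under rule 1: the goods have undergone substantial transformation in the partner country? no; and Regulated Clearance (rule 7)? no. So the importation is not a Restricted Clearance.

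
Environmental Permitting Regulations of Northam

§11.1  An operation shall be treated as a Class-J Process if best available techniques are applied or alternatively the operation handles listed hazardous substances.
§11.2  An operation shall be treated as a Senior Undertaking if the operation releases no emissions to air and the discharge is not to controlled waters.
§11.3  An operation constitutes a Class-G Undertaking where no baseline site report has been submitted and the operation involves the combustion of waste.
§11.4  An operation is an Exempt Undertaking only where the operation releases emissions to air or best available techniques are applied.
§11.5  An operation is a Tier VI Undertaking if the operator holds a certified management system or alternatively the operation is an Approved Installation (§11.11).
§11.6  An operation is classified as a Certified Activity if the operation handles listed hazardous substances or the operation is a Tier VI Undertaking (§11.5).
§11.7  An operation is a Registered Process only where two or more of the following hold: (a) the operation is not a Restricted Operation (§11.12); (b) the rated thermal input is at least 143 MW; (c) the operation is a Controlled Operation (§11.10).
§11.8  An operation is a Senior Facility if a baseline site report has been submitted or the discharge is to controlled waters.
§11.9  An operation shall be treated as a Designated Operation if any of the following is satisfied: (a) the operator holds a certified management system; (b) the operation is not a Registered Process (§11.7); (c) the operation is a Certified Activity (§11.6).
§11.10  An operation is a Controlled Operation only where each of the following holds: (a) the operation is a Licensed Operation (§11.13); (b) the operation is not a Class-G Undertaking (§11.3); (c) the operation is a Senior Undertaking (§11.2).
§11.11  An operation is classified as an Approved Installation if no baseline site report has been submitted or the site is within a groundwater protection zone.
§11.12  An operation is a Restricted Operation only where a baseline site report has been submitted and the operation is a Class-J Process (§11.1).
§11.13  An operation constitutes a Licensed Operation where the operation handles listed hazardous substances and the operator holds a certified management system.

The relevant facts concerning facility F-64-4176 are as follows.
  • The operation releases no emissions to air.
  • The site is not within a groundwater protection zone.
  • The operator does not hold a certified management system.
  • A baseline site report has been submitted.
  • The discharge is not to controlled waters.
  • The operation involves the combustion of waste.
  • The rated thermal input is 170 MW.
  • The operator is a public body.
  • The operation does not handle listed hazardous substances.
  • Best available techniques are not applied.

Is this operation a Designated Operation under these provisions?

§11.1 — Class-J Process: [best available techniques are applied? no] OR [the operation handles listed hazardous substances? no] → not satisfied.
§11.12 — Restricted Operation: [a baseline site report has been submitted? yes] AND [Class-J Process (§11.1)? no] → not satisfied.
§11.13 — Licensed Operation: [the operation handles listed hazardous substances? no] AND [the operator holds a certified management system? no] → not satisfied.
§11.3 — Class-G Undertaking: [no baseline site report has been submitted? no] AND [the operation involves the combustion of waste? yes] → not satisfied.
§11.2 — Senior Undertaking: [the operation releases no emissions to air? yes] AND [the discharge is not to controlled waters? yes] → satisfied.
§11.10 — Controlled Operation: [Licensed Operation (§11.13)? no] AND [not a Class-G Undertaking (§11.3)? yes] AND [Senior Undertaking (§11.2)? yes] → not satisfied.
§11.7 — Registered Process: not a Restricted Operation (§11.12)? yes; rated thermal input: 170 MW ≥ 143 MW? yes; Controlled Operation (§11.10)? no — 2 of 3 hold (need ≥2) → satisfied.
§11.11 — Approved Installation: [no baseline site report has been submitted? no] OR [the site is within a groundwater protection zone? no] → not satisfied.
§11.5 — Tier VI Undertaking: [the operator holds a certified management system? no] OR [Approved Installation (§11.11)? no] → not satisfied.
§11.6 — Certified Activity: [the operation handles listed hazardous substances? no] OR [Tier VI Undertaking (§11.5)? no] → not satisfied.
§11.9 — Designated Operation: [the operator holds a certified management system? no] OR [not a Registered Process (§11.7)? no] OR [Certified Activity (§11.6)? no] → not satisfied.

No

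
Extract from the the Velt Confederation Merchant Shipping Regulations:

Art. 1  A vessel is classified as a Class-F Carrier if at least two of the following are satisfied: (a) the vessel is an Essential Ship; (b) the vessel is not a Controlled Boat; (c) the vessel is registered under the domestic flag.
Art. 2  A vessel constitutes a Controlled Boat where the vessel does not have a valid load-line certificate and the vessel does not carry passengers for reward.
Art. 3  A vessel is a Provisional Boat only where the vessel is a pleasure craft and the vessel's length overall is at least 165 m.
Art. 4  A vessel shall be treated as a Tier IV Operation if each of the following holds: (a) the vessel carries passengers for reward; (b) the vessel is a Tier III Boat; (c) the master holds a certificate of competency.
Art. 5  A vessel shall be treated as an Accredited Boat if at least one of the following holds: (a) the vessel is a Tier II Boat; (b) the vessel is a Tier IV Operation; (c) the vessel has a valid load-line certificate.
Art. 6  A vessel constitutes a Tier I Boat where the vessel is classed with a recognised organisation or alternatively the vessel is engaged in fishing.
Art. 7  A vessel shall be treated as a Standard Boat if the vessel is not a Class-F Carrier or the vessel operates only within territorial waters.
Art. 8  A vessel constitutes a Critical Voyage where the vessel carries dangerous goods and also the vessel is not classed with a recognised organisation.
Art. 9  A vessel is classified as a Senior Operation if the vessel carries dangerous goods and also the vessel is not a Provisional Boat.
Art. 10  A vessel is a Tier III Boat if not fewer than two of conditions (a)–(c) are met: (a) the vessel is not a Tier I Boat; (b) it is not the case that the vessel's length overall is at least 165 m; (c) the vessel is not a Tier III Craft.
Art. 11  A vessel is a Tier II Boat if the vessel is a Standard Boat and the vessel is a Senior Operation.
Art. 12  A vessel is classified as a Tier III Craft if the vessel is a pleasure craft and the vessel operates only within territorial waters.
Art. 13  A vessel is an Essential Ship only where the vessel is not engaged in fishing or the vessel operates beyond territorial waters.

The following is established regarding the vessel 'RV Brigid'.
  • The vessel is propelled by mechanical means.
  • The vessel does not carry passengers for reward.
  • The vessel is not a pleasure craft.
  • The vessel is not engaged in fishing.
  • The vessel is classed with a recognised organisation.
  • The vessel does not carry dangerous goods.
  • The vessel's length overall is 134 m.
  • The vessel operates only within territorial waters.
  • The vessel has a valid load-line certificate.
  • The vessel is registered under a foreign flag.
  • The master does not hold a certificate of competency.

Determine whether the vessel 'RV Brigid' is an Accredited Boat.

article 13 — Essential Ship: [the vessel is not engaged in fishing? yes] OR [the vessel operates beyond territorial waters? no] → satisfied.
article 2 — Controlled Boat: [the vessel does not have a valid load-line certificate? no] AND [the vessel does not carry passengers for reward? yes] → not satisfied.
article 1 — Class-F Carrier: Essential Ship (article 13)? yes; not a Controlled Boat (article 2)? yes; the vessel is registered under the domestic flag? no — 2 of 3 hold (need ≥2) → satisfied.
article 7 — Standard Boat: [not a Class-F Carrier (article 1)? no] OR [the vessel operates only within territorial waters? yes] → satisfied.
article 3 — Provisional Boat: [the vessel is a pleasure craft? no] AND [vessel's length overall: 134 m ≥ 165 m? no] → not satisfied.
article 9 — Senior Operation: [the vessel carries dangerous goods? no] AND [not a Provisional Boat (article 3)? yes] → not satisfied.
article 11 — Tier II Boat: [Standard Boat (article 7)? yes] AND [Senior Operation (article 9)? no] → not satisfied.
article 6 — Tier I Boat: [the vessel is classed with a recognised organisation? yes] OR [the vessel is engaged in fishing? no] → satisfied.
article 12 — Tier III Craft: [the vessel is a pleasure craft? no] AND [the vessel operates only within territorial waters? yes] → not satisfied.
article 10 — Tier III Boat: not a Tier I Boat (article 6)? no; vessel's length overall: 134 m ≥ 165 m? no, so negated condition yes; not a Tier III Craft (article 12)? yes — 2 of 3 hold (need ≥2) → satisfied.
article 4 — Tier IV Operation: [the vessel carries passengers for reward? no] AND [Tier III Boat (article 10)? yes] AND [the master holds a certificate of competency? no] → not satisfied.
article 5 — Accredited Boat: [Tier II Boat (article 11)? no] OR [Tier IV Operation (article 4)? no] OR [the vessel has a valid load-line certificate? yes] → satisfied.

Yes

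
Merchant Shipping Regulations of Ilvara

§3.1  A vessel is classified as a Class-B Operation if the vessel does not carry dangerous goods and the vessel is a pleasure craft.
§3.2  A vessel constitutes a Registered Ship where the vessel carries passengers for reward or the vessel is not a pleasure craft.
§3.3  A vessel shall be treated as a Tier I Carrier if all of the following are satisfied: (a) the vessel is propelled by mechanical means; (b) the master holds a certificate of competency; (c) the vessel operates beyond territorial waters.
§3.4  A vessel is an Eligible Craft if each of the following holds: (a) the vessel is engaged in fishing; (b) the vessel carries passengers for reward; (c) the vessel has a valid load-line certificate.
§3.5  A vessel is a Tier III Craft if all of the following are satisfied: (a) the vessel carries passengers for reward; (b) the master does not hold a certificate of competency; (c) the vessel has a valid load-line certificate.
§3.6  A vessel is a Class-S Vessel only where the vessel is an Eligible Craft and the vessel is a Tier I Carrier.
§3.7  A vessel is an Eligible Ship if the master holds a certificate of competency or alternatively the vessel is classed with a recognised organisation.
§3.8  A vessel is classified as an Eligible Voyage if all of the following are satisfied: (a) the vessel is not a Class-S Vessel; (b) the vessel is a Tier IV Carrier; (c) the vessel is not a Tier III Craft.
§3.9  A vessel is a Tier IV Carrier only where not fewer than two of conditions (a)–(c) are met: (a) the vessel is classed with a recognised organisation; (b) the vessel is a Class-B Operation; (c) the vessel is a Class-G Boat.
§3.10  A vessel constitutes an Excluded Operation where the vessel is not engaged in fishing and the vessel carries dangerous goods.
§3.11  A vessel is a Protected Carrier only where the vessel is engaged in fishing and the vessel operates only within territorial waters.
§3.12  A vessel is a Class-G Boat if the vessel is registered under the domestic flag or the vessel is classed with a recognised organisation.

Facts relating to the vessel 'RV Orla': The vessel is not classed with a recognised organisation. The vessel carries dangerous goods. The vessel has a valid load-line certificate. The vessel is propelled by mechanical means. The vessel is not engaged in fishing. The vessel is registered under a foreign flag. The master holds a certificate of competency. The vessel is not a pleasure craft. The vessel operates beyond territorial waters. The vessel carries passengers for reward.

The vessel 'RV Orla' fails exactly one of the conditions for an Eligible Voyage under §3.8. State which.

Tier IV Carrier

Under §3.4: the vessel is engaged in fishing? no; and the vessel carries passengers for reward? yes; and the vessel has a valid load-line certificate? yes. So the vessel is not an Eligible Craft.
Under §3.3: the vessel is propelled by mechanical means? yes; and the master holds a certificate of competency? yes; and the vessel operates beyond territorial waters? yes. So the vessel is a Tier I Carrier.
Under §3.6: Eligible Craft (§3.4)? no; and Tier I Carrier (§3.3)? yes. So the vessel is not a Class-S Vessel.
Under §3.1: the vessel does not carry dangerous goods? no; and the vessel is a pleasure craft? no. So the vessel is not a Class-B Operation.
Under §3.12: the vessel is registered under the domestic flag? no; or the vessel is classed with a recognised organisation? no. So the vessel is not a Class-G Boat.
Under §3.9: the vessel is classed with a recognised organisation? no; Class-B Operation (§3.1)? no; Class-G Boat (§3.12)? no — 0 of 3 hold (need ≥2) → not satisfied.
Under §3.5: the vessel carries passengers for reward? yes; and the master does not hold a certificate of competency? no; and the vessel has a valid load-line certificate? yes. So the vessel is not a Tier III Craft.
Under §3.8: not a Class-S Vessel (§3.6)? yes; and Tier IV Carrier (§3.9)? no; and not a Tier III Craft (§3.5)? yes. So the vessel is not an Eligible Voyage.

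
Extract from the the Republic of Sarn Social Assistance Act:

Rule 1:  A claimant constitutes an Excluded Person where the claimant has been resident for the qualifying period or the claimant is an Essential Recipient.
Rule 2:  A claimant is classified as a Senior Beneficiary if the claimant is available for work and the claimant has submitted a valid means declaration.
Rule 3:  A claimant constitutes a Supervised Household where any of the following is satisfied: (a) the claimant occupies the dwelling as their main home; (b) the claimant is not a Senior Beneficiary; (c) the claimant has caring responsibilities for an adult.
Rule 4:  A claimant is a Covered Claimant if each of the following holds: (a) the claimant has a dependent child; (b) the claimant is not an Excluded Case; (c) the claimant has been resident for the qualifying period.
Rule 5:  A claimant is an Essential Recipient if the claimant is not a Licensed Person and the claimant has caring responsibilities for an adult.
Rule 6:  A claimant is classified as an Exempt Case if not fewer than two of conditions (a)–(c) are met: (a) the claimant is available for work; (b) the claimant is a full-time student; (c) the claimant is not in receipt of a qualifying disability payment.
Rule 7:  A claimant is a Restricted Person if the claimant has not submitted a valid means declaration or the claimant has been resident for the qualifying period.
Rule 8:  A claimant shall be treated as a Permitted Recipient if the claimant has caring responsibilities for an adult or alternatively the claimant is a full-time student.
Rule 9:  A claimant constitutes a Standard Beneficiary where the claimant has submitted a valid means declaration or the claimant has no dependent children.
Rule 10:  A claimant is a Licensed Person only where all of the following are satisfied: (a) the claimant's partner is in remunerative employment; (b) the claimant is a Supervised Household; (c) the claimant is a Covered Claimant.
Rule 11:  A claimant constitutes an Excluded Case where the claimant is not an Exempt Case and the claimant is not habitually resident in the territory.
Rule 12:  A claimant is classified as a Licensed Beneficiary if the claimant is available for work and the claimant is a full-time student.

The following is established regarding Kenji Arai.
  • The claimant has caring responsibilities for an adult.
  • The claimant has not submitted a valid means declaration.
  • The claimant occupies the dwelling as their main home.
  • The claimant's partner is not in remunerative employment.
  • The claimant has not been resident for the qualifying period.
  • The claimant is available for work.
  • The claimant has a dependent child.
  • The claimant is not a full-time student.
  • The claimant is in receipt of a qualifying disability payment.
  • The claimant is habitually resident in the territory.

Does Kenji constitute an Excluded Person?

Yes

rule 2 — Senior Beneficiary: [the claimant is available for work? yes] AND [the claimant has submitted a valid means declaration? no] → not satisfied.
rule 3 — Supervised Household: [the claimant occupies the dwelling as their main home? yes] OR [not a Senior Beneficiary (rule 2)? yes] OR [the claimant has caring responsibilities for an adult? yes] → satisfied.
rule 6 — Exempt Case: the claimant is available for work? yes; the claimant is a full-time student? no; the claimant is not in receipt of a qualifying disability payment? no — 1 of 3 hold (need ≥2) → not satisfied.
rule 11 — Excluded Case: [not an Exempt Case (rule 6)? yes] AND [the claimant is not habitually resident in the territory? no] → not satisfied.
rule 4 — Covered Claimant: [the claimant has a dependent child? yes] AND [not an Excluded Case (rule 11)? yes] AND [the claimant has been resident for the qualifying period? no] → not satisfied.
rule 10 — Licensed Person: [the claimant's partner is in remunerative employment? no] AND [Supervised Household (rule 3)? yes] AND [Covered Claimant (rule 4)? no] → not satisfied.
rule 5 — Essential Recipient: [not a Licensed Person (rule 10)? yes] AND [the claimant has caring responsibilities for an adult? yes] → satisfied.
rule 1 — Excluded Person: [the claimant has been resident for the qualifying period? no] OR [Essential Recipient (rule 5)? yes] → satisfied.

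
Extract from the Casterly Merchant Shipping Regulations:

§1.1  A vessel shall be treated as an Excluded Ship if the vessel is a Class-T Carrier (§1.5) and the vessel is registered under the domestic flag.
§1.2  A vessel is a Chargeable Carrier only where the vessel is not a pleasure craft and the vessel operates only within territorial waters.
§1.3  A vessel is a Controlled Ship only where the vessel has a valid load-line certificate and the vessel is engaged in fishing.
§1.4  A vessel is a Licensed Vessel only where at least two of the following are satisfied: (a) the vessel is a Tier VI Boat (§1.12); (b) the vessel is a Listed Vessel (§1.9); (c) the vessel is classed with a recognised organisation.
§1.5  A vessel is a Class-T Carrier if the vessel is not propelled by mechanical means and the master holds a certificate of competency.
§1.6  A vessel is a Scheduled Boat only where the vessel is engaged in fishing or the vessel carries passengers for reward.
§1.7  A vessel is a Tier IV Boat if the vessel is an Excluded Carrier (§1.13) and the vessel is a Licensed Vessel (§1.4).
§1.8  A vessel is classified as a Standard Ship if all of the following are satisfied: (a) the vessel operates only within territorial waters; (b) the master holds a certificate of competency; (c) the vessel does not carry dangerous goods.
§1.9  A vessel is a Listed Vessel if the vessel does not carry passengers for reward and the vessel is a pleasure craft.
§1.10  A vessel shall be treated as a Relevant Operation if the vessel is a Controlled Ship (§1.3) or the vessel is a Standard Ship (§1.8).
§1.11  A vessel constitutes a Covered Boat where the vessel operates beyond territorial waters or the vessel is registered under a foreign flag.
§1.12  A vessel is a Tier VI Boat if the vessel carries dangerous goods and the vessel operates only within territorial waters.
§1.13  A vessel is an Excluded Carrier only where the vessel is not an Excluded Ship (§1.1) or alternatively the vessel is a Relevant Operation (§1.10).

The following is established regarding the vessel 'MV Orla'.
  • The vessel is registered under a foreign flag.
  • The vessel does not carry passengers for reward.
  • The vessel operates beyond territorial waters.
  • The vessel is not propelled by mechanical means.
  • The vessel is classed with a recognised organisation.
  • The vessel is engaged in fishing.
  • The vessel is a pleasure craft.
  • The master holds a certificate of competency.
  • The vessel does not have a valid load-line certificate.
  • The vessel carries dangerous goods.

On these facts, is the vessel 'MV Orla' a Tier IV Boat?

§1.5 — Class-T Carrier: [the vessel is not propelled by mechanical means? yes] AND [the master holds a certificate of competency? yes] → satisfied.
§1.1 — Excluded Ship: [Class-T Carrier (§1.5)? yes] AND [the vessel is registered under the domestic flag? no] → not satisfied.
§1.3 — Controlled Ship: [the vessel has a valid load-line certificate? no] AND [the vessel is engaged in fishing? yes] → not satisfied.
§1.8 — Standard Ship: [the vessel operates only within territorial waters? no] AND [the master holds a certificate of competency? yes] AND [the vessel does not carry dangerous goods? no] → not satisfied.
§1.10 — Relevant Operation: [Controlled Ship (§1.3)? no] OR [Standard Ship (§1.8)? no] → not satisfied.
§1.13 — Excluded Carrier: [not an Excluded Ship (§1.1)? yes] OR [Relevant Operation (§1.10)? no] → satisfied.
§1.12 — Tier VI Boat: [the vessel carries dangerous goods? yes] AND [the vessel operates only within territorial waters? no] → not satisfied.
§1.9 — Listed Vessel: [the vessel does not carry passengers for reward? yes] AND [the vessel is a pleasure craft? yes] → satisfied.
§1.4 — Licensed Vessel: Tier VI Boat (§1.12)? no; Listed Vessel (§1.9)? yes; the vessel is classed with a recognised organisation? yes — 2 of 3 hold (need ≥2) → satisfied.
§1.7 — Tier IV Boat: [Excluded Carrier (§1.13)? yes] AND [Licensed Vessel (§1.4)? yes] → satisfied.

Yes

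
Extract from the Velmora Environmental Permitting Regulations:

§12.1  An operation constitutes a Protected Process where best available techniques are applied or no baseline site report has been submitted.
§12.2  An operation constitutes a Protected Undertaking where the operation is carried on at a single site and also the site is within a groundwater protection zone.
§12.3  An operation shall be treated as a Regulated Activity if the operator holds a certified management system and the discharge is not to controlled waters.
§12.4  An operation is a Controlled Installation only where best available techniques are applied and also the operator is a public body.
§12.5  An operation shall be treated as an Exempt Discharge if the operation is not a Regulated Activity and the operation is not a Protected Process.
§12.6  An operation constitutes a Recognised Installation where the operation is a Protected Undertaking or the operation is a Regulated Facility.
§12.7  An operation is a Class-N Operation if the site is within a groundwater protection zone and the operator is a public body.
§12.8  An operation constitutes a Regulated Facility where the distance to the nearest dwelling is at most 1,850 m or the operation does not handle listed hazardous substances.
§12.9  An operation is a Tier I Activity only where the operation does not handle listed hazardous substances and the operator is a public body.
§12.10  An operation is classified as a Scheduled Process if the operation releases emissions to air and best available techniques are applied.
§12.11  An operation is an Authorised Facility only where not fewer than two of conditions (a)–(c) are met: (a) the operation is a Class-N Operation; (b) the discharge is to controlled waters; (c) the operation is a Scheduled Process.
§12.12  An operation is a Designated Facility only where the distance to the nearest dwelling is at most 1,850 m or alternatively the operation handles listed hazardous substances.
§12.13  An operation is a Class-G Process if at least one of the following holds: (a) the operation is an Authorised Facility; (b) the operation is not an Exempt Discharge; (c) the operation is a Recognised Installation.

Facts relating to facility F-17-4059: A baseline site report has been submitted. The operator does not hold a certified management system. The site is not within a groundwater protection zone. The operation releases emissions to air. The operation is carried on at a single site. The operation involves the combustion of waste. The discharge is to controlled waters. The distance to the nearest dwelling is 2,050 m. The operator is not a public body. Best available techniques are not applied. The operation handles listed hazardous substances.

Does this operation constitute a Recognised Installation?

§12.2 — Protected Undertaking: [the operation is carried on at a single site? yes] AND [the site is within a groundwater protection zone? no] → not satisfied.
§12.8 — Regulated Facility: [distance to the nearest dwelling: 2,050 m ≤ 1,850 m? no] OR [the operation does not handle listed hazardous substances? no] → not satisfied.
§12.6 — Recognised Installation: [Protected Undertaking (§12.2)? no] OR [Regulated Facility (§12.8)? no] → not satisfied.

No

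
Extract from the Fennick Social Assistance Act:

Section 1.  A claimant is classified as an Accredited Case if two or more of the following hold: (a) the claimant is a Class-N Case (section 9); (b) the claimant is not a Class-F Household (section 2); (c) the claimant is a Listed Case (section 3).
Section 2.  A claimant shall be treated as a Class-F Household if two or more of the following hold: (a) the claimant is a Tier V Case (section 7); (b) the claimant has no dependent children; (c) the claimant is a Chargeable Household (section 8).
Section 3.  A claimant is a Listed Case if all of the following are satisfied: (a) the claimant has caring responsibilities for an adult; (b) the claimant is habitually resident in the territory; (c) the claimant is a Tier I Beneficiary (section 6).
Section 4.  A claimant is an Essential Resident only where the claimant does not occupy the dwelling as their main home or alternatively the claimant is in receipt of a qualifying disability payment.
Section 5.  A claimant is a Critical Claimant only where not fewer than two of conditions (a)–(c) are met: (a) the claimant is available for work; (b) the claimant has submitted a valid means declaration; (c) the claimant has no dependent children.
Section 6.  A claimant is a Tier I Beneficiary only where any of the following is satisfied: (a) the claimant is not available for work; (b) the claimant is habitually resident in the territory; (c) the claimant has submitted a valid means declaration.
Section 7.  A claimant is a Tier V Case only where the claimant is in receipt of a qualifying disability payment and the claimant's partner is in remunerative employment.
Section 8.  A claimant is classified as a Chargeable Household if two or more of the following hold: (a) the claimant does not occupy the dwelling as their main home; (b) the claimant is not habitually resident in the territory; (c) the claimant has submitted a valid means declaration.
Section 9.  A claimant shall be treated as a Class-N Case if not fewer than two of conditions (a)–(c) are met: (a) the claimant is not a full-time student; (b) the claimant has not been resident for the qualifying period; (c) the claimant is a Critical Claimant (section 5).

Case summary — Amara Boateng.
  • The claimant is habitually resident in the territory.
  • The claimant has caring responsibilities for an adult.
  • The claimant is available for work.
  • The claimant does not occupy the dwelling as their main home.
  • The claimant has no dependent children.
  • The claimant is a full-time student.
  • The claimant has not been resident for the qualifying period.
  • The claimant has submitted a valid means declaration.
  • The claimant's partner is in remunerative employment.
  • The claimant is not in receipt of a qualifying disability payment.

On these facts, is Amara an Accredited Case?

Yes

Under section 5: the claimant is available for work? yes; the claimant has submitted a valid means declaration? yes; the claimant has no dependent children? yes — 3 of 3 hold (need ≥2) → satisfied.
Under section 9: the claimant is not a full-time student? no; the claimant has not been resident for the qualifying period? yes; Critical Claimant (section 5)? yes — 2 of 3 hold (need ≥2) → satisfied.
Under section 7: the claimant is in receipt of a qualifying disability payment? no; and the claimant's partner is in remunerative employment? yes. So the claimant is not a Tier V Case.
Under section 8: the claimant does not occupy the dwelling as their main home? yes; the claimant is not habitually resident in the territory? no; the claimant has submitted a valid means declaration? yes — 2 of 3 hold (need ≥2) → satisfied.
Under section 2: Tier V Case (section 7)? no; the claimant has no dependent children? yes; Chargeable Household (section 8)? yes — 2 of 3 hold (need ≥2) → satisfied.
Under section 6: the claimant is not available for work? no; or the claimant is habitually resident in the territory? yes; or the claimant has submitted a valid means declaration? yes. So the claimant is a Tier I Beneficiary.
Under section 3: the claimant has caring responsibilities for an adult? yes; and the claimant is habitually resident in the territory? yes; and Tier I Beneficiary (section 6)? yes. So the claimant is a Listed Case.
Under section 1: Class-N Case (section 9)? yes; not a Class-F Household (section 2)? no; Listed Case (section 3)? yes — 2 of 3 hold (need ≥2) → satisfied.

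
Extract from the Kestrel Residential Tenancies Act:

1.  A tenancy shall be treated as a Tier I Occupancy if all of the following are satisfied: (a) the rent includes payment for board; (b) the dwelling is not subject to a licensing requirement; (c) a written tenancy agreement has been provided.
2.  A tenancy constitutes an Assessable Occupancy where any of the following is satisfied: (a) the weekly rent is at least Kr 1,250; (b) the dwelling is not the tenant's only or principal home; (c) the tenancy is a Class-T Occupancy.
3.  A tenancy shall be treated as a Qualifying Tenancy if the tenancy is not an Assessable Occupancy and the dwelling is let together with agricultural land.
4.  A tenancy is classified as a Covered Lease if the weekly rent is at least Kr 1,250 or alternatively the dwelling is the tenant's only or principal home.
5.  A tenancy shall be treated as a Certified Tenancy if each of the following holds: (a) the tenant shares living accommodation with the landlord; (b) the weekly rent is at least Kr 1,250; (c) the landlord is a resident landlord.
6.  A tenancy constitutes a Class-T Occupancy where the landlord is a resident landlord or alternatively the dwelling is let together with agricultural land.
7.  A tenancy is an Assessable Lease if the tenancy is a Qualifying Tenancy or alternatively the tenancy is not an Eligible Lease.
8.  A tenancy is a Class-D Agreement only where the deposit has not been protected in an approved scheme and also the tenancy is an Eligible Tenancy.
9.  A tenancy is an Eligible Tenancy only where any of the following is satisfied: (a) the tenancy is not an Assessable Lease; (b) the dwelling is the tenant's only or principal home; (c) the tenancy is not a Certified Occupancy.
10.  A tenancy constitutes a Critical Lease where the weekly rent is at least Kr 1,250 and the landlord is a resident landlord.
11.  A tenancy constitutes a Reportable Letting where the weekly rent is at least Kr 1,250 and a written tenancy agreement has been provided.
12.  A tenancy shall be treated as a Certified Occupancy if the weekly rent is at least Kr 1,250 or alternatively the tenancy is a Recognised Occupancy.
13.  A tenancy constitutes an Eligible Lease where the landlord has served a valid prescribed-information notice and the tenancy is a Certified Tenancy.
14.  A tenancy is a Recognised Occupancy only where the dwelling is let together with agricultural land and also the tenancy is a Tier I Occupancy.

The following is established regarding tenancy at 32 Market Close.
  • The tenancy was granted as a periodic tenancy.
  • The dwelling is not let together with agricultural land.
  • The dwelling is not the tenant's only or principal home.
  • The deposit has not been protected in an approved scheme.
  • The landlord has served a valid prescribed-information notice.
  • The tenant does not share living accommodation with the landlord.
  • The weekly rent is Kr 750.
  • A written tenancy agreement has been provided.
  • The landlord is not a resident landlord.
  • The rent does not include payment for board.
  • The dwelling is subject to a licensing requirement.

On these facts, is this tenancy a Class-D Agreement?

paragraph 6 — Class-T Occupancy: [the landlord is a resident landlord? no] OR [the dwelling is let together with agricultural land? no] → not satisfied.
paragraph 2 — Assessable Occupancy: [weekly rent: Kr 750 ≥ Kr 1,250? no] OR [the dwelling is not the tenant's only or principal home? yes] OR [Class-T Occupancy (paragraph 6)? no] → satisfied.
paragraph 3 — Qualifying Tenancy: [not an Assessable Occupancy (paragraph 2)? no] AND [the dwelling is let together with agricultural land? no] → not satisfied.
paragraph 5 — Certified Tenancy: [the tenant shares living accommodation with the landlord? no] AND [weekly rent: Kr 750 ≥ Kr 1,250? no] AND [the landlord is a resident landlord? no] → not satisfied.
paragraph 13 — Eligible Lease: [the landlord has served a valid prescribed-information notice? yes] AND [Certified Tenancy (paragraph 5)? no] → not satisfied.
paragraph 7 — Assessable Lease: [Qualifying Tenancy (paragraph 3)? no] OR [not an Eligible Lease (paragraph 13)? yes] → satisfied.
paragraph 1 — Tier I Occupancy: [the rent includes payment for board? no] AND [the dwelling is not subject to a licensing requirement? no] AND [a written tenancy agreement has been provided? yes] → not satisfied.
paragraph 14 — Recognised Occupancy: [the dwelling is let together with agricultural land? no] AND [Tier I Occupancy (paragraph 1)? no] → not satisfied.
paragraph 12 — Certified Occupancy: [weekly rent: Kr 750 ≥ Kr 1,250? no] OR [Recognised Occupancy (paragraph 14)? no] → not satisfied.
paragraph 9 — Eligible Tenancy: [not an Assessable Lease (paragraph 7)? no] OR [the dwelling is the tenant's only or principal home? no] OR [not a Certified Occupancy (paragraph 12)? yes] → satisfied.
paragraph 8 — Class-D Agreement: [the deposit has not been protected in an approved scheme? yes] AND [Eligible Tenancy (paragraph 9)? yes] → satisfied.

Yes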